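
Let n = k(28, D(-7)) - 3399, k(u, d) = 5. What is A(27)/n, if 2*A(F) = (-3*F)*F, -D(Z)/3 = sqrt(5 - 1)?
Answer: 2187/6788 ≈ 0.32219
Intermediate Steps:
D(Z) = -6 (D(Z) = -3*sqrt(5 - 1) = -3*sqrt(4) = -3*2 = -6)
A(F) = -3*F**2/2 (A(F) = ((-3*F)*F)/2 = (-3*F**2)/2 = -3*F**2/2)
n = -3394 (n = 5 - 3399 = -3394)
A(27)/n = -3/2*27**2/(-3394) = -3/2*729*(-1/3394) = -2187/2*(-1/3394) = 2187/6788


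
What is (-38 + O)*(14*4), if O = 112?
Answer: 4144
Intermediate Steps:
(-38 + O)*(14*4) = (-38 + 112)*(14*4) = 74*56 = 4144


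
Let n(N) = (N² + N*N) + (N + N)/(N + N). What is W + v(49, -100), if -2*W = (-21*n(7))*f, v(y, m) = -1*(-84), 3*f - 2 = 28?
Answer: 10479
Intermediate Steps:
f = 10 (f = ⅔ + (⅓)*28 = ⅔ + 28/3 = 10)
n(N) = 1 + 2*N² (n(N) = (N² + N²) + (2*N)/((2*N)) = 2*N² + (2*N)*(1/(2*N)) = 2*N² + 1 = 1 + 2*N²)
v(y, m) = 84
W = 10395 (W = -(-21*(1 + 2*7²))*10/2 = -(-21*(1 + 2*49))*10/2 = -(-21*(1 + 98))*10/2 = -(-21*99)*10/2 = -(-2079)*10/2 = -½*(-20790) = 10395)
W + v(49, -100) = 10395 + 84 = 10479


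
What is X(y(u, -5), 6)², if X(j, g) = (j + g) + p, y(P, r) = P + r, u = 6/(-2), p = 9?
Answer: 49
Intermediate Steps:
u = -3 (u = 6*(-½) = -3)
X(j, g) = 9 + g + j (X(j, g) = (j + g) + 9 = (g + j) + 9 = 9 + g + j)
X(y(u, -5), 6)² = (9 + 6 + (-3 - 5))² = (9 + 6 - 8)² = 7² = 49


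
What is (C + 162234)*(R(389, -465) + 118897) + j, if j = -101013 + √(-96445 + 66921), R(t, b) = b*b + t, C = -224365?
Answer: -20845734954 + 22*I*√61 ≈ -2.0846e+10 + 171.83*I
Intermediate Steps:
R(t, b) = t + b² (R(t, b) = b² + t = t + b²)
j = -101013 + 22*I*√61 (j = -101013 + √(-29524) = -101013 + 22*I*√61 ≈ -1.0101e+5 + 171.83*I)
(C + 162234)*(R(389, -465) + 118897) + j = (-224365 + 162234)*((389 + (-465)²) + 118897) + (-101013 + 22*I*√61) = -62131*((389 + 216225) + 118897) + (-101013 + 22*I*√61) = -62131*(216614 + 118897) + (-101013 + 22*I*√61) = -62131*335511 + (-101013 + 22*I*√61) = -20845633941 + (-101013 + 22*I*√61) = -20845734954 + 22*I*√61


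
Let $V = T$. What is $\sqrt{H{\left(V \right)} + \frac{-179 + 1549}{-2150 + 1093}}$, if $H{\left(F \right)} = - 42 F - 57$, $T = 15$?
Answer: $\frac{59 i \sqrt{220913}}{1057} \approx 26.235 i$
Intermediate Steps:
$V = 15$
$H{\left(F \right)} = -57 - 42 F$
$\sqrt{H{\left(V \right)} + \frac{-179 + 1549}{-2150 + 1093}} = \sqrt{\left(-57 - 630\right) + \frac{-179 + 1549}{-2150 + 1093}} = \sqrt{\left(-57 - 630\right) + \frac{1370}{-1057}} = \sqrt{-687 + 1370 \left(- \frac{1}{1057}\right)} = \sqrt{-687 - \frac{1370}{1057}} = \sqrt{- \frac{727529}{1057}} = \frac{59 i \sqrt{220913}}{1057}$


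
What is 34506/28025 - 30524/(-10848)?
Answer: 307439047/76003800 ≈ 4.0451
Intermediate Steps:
34506/28025 - 30524/(-10848) = 34506*(1/28025) - 30524*(-1/10848) = 34506/28025 + 7631/2712 = 307439047/76003800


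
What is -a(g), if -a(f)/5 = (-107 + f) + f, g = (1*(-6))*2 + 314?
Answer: 2485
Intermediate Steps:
g = 302 (g = -6*2 + 314 = -12 + 314 = 302)
a(f) = 535 - 10*f (a(f) = -5*((-107 + f) + f) = -5*(-107 + 2*f) = 535 - 10*f)
-a(g) = -(535 - 10*302) = -(535 - 3020) = -1*(-2485) = 2485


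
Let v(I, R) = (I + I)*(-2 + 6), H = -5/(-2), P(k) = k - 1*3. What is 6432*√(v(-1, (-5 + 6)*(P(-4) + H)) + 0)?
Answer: 12864*I*√2 ≈ 18192.0*I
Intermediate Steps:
P(k) = -3 + k (P(k) = k - 3 = -3 + k)
H = 5/2 (H = -5*(-½) = 5/2 ≈ 2.5000)
v(I, R) = 8*I (v(I, R) = (2*I)*4 = 8*I)
6432*√(v(-1, (-5 + 6)*(P(-4) + H)) + 0) = 6432*√(8*(-1) + 0) = 6432*√(-8 + 0) = 6432*√(-8) = 6432*(2*I*√2) = 12864*I*√2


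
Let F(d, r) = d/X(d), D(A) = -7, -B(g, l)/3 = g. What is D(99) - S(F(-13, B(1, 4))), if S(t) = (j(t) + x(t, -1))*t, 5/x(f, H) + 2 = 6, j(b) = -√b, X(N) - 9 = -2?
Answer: -131/28 - 13*I*√91/49 ≈ -4.6786 - 2.5309*I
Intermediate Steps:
X(N) = 7 (X(N) = 9 - 2 = 7)
B(g, l) = -3*g
F(d, r) = d/7
x(f, H) = 5/4 (x(f, H) = 5/(-2 + 6) = 5/4)
S(t) = t*(5/4 - √t) (S(t) = (-√t + 5/4)*t = (5/4 - √t)*t = t*(5/4 - √t))
D(99) - S(F(-13, B(1, 4))) = -7 - (-((⅐)*(-13))^(3/2) + 5*((⅐)*(-13))/4) = -7 - (-(-13/7)^(3/2) + (5/4)*(-13/7)) = -7 - (-(-13)*I*√91/49 - 65/28) = -7 - (13*I*√91/49 - 65/28) = -7 - (-65/28 + 13*I*√91/49) = -7 + (65/28 - 13*I*√91/49) = -131/28 - 13*I*√91/49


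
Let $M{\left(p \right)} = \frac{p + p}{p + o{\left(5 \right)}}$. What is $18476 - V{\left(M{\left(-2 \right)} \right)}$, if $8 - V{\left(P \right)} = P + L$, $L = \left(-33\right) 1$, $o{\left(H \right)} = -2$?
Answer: $18436$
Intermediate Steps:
$L = -33$
$M{\left(p \right)} = \frac{2 p}{-2 + p}$ ($M{\left(p \right)} = \frac{p + p}{p - 2} = \frac{2 p}{-2 + p}$)
$V{\left(P \right)} = 41 - P$ ($V{\left(P \right)} = 8 - \left(P - 33\right) = 8 - \left(-33 + P\right) = 41 - P$)
$18476 - V{\left(M{\left(-2 \right)} \right)} = 18476 - \left(41 - 2 \left(-2\right) \frac{1}{-2 - 2}\right) = 18476 - \left(41 - 2 \left(-2\right) \frac{1}{-4}\right) = 18476 - \left(41 - 2 \left(-2\right) \left(- \frac{1}{4}\right)\right) = 18476 - \left(41 - 1\right) = 18476 - 40 = 18436$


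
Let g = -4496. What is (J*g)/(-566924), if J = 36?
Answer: 40464/141731 ≈ 0.28550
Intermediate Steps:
(J*g)/(-566924) = (36*(-4496))/(-566924) = -161856*(-1/566924) = 40464/141731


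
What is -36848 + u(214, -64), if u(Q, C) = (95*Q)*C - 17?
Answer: -1337985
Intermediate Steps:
u(Q, C) = -17 + 95*C*Q (u(Q, C) = 95*C*Q - 17 = -17 + 95*C*Q)
-36848 + u(214, -64) = -36848 + (-17 + 95*(-64)*214) = -36848 + (-17 - 1301120) = -36848 - 1301137 = -1337985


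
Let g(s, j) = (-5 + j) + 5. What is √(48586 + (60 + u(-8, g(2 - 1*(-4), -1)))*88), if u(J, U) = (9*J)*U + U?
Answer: √60114 ≈ 245.18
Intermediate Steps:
g(s, j) = j
u(J, U) = U + 9*J*U (u(J, U) = 9*J*U + U = U + 9*J*U)
√(48586 + (60 + u(-8, g(2 - 1*(-4), -1)))*88) = √(48586 + (60 - (1 + 9*(-8)))*88) = √(48586 + (60 - (1 - 72))*88) = √(48586 + (60 - 1*(-71))*88) = √(48586 + (60 + 71)*88) = √(48586 + 131*88) = √(48586 + 11528) = √60114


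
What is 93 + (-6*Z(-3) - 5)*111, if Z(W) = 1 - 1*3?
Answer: 870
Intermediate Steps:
Z(W) = -2 (Z(W) = 1 - 3 = -2)
93 + (-6*Z(-3) - 5)*111 = 93 + (-6*(-2) - 5)*111 = 93 + (12 - 5)*111 = 93 + 7*111 = 93 + 777 = 870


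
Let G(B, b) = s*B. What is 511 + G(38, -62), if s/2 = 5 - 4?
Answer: 587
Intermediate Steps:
s = 2 (s = 2*(5 - 4) = 2*1 = 2)
G(B, b) = 2*B
511 + G(38, -62) = 511 + 2*38 = 511 + 76 = 587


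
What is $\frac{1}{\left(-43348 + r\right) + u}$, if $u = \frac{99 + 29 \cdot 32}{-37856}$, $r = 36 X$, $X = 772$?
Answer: $- \frac{2912}{45299151} \approx -6.4284 \cdot 10^{-5}$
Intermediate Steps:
$r = 27792$ ($r = 36 \cdot 772 = 27792$)
$u = - \frac{79}{2912}$ ($u = \left(99 + 928\right) \left(- \frac{1}{37856}\right) = 1027 \left(- \frac{1}{37856}\right) = - \frac{79}{2912} \approx -0.027129$)
$\frac{1}{\left(-43348 + r\right) + u} = \frac{1}{\left(-43348 + 27792\right) - \frac{79}{2912}} = \frac{1}{-15556 - \frac{79}{2912}} = \frac{1}{- \frac{45299151}{2912}} = - \frac{2912}{45299151}$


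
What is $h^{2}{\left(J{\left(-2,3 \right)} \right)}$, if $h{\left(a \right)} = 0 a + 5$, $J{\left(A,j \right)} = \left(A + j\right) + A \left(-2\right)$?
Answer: $25$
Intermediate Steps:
$J{\left(A,j \right)} = j - A$ ($J{\left(A,j \right)} = \left(A + j\right) - 2 A = j - A$)
$h{\left(a \right)} = 5$ ($h{\left(a \right)} = 0 + 5 = 5$)
$h^{2}{\left(J{\left(-2,3 \right)} \right)} = 5^{2} = 25$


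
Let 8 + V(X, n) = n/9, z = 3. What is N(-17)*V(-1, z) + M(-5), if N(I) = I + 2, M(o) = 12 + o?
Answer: 122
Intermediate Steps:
V(X, n) = -8 + n/9
N(I) = 2 + I
N(-17)*V(-1, z) + M(-5) = (2 - 17)*(-8 + (⅑)*3) + (12 - 5) = -15*(-8 + ⅓) + 7 = -15*(-23/3) + 7 = 115 + 7 = 122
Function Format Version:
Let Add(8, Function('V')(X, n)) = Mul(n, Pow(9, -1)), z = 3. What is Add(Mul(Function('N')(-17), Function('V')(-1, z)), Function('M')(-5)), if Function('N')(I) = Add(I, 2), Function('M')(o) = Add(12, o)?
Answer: 122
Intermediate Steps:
Function('V')(X, n) = Add(-8, Mul(Rational(1, 9), n)) (Function('V')(X, n) = Add(-8, Mul(n, Pow(9, -1))) = Add(-8, Mul(n, Rational(1, 9))) = Add(-8, Mul(Rational(1, 9), n)))
Function('N')(I) = Add(2, I)
Add(Mul(Function('N')(-17), Function('V')(-1, z)), Function('M')(-5)) = Add(Mul(Add(2, -17), Add(-8, Mul(Rational(1, 9), 3))), Add(12, -5)) = Add(Mul(-15, Add(-8, Rational(1, 3))), 7) = Add(Mul(-15, Rational(-23, 3)), 7) = Add(115, 7) = 122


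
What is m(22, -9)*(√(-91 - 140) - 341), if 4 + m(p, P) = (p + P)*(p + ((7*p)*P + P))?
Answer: 6087873 - 17853*I*√231 ≈ 6.0879e+6 - 2.7134e+5*I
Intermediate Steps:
m(p, P) = -4 + (P + p)*(P + p + 7*P*p) (m(p, P) = -4 + (p + P)*(p + ((7*p)*P + P)) = -4 + (P + p)*(p + (7*P*p + P)) = -4 + (P + p)*(p + (P + 7*P*p)) = -4 + (P + p)*(P + p + 7*P*p))
m(22, -9)*(√(-91 - 140) - 341) = (-4 + (-9)² + 22² + 2*(-9)*22 + 7*(-9)*22² + 7*22*(-9)²)*(√(-91 - 140) - 341) = (-4 + 81 + 484 - 396 + 7*(-9)*484 + 7*22*81)*(√(-231) - 341) = (-4 + 81 + 484 - 396 - 30492 + 12474)*(I*√231 - 341) = -17853*(-341 + I*√231) = 6087873 - 17853*I*√231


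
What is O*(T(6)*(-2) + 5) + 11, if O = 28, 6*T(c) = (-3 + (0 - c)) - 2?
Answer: 761/3 ≈ 253.67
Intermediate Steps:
T(c) = -⅚ - c/6 (T(c) = ((-3 + (0 - c)) - 2)/6 = ((-3 - c) - 2)/6 = (-5 - c)/6 = -⅚ - c/6)
O*(T(6)*(-2) + 5) + 11 = 28*((-⅚ - ⅙*6)*(-2) + 5) + 11 = 28*((-⅚ - 1)*(-2) + 5) + 11 = 28*(-11/6*(-2) + 5) + 11 = 28*(11/3 + 5) + 11 = 28*(26/3) + 11 = 728/3 + 11 = 761/3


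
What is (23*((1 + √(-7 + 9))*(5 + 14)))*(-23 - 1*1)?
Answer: -10488 - 10488*√2 ≈ -25320.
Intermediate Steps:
(23*((1 + √(-7 + 9))*(5 + 14)))*(-23 - 1*1) = (23*((1 + √2)*19))*(-23 - 1) = (23*(19 + 19*√2))*(-24) = (437 + 437*√2)*(-24) = -10488 - 10488*√2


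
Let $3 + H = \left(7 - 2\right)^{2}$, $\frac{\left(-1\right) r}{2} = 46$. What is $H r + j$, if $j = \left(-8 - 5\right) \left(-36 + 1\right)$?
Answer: $-1569$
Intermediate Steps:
$r = -92$ ($r = \left(-2\right) 46 = -92$)
$H = 22$ ($H = -3 + \left(7 - 2\right)^{2} = -3 + 5^{2} = -3 + 25 = 22$)
$j = 455$ ($j = \left(-13\right) \left(-35\right) = 455$)
$H r + j = 22 \left(-92\right) + 455 = -2024 + 455 = -1569$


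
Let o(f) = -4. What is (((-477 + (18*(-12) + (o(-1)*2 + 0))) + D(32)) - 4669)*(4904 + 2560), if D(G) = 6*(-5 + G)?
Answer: -38872512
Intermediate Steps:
D(G) = -30 + 6*G
(((-477 + (18*(-12) + (o(-1)*2 + 0))) + D(32)) - 4669)*(4904 + 2560) = (((-477 + (18*(-12) + (-4*2 + 0))) + (-30 + 6*32)) - 4669)*(4904 + 2560) = (((-477 + (-216 + (-8 + 0))) + (-30 + 192)) - 4669)*7464 = (((-477 + (-216 - 8)) + 162) - 4669)*7464 = (((-477 - 224) + 162) - 4669)*7464 = ((-701 + 162) - 4669)*7464 = (-539 - 4669)*7464 = -5208*7464 = -38872512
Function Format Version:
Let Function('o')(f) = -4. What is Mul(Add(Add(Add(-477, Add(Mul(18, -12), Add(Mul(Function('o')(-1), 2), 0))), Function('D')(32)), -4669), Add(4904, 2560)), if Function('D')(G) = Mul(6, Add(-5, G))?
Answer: -38872512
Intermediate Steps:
Function('D')(G) = Add(-30, Mul(6, G))
Mul(Add(Add(Add(-477, Add(Mul(18, -12), Add(Mul(Function('o')(-1), 2), 0))), Function('D')(32)), -4669), Add(4904, 2560)) = Mul(Add(Add(Add(-477, Add(Mul(18, -12), Add(Mul(-4, 2), 0))), Add(-30, Mul(6, 32))), -4669), Add(4904, 2560)) = Mul(Add(Add(Add(-477, Add(-216, Add(-8, 0))), Add(-30, 192)), -4669), 7464) = Mul(Add(Add(Add(-477, Add(-216, -8)), 162), -4669), 7464) = Mul(Add(Add(Add(-477, -224), 162), -4669), 7464) = Mul(Add(Add(-701, 162), -4669), 7464) = Mul(Add(-539, -4669), 7464) = Mul(-5208, 7464) = -38872512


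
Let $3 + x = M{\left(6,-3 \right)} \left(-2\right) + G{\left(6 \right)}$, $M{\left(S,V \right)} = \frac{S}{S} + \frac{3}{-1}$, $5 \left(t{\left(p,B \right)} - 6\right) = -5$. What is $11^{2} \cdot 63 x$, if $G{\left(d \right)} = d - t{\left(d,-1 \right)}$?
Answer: $15246$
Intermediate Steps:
$t{\left(p,B \right)} = 5$ ($t{\left(p,B \right)} = 6 + \frac{1}{5} \left(-5\right) = 6 - 1 = 5$)
$M{\left(S,V \right)} = -2$ ($M{\left(S,V \right)} = 1 + 3 \left(-1\right) = 1 - 3 = -2$)
$G{\left(d \right)} = -5 + d$ ($G{\left(d \right)} = d - 5 = -5 + d$)
$x = 2$ ($x = -3 + \left(\left(-2\right) \left(-2\right) + \left(-5 + 6\right)\right) = -3 + \left(4 + 1\right) = -3 + 5 = 2$)
$11^{2} \cdot 63 x = 11^{2} \cdot 63 \cdot 2 = 121 \cdot 63 \cdot 2 = 7623 \cdot 2 = 15246$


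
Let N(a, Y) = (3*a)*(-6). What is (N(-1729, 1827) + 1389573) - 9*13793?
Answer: 1296558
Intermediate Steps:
N(a, Y) = -18*a
(N(-1729, 1827) + 1389573) - 9*13793 = (-18*(-1729) + 1389573) - 9*13793 = (31122 + 1389573) - 124137 = 1420695 - 124137 = 1296558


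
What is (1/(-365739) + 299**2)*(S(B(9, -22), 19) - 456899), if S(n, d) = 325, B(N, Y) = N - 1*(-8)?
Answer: -14928797472290012/365739 ≈ -4.0818e+10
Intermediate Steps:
B(N, Y) = 8 + N (B(N, Y) = N + 8 = 8 + N)
(1/(-365739) + 299**2)*(S(B(9, -22), 19) - 456899) = (1/(-365739) + 299**2)*(325 - 456899) = (-1/365739 + 89401)*(-456574) = (32697432338/365739)*(-456574) = -14928797472290012/365739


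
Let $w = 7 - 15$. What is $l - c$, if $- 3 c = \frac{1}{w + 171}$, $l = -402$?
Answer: $- \frac{196577}{489} \approx -402.0$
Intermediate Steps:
$w = -8$ ($w = 7 - 15 = -8$)
$c = - \frac{1}{489}$ ($c = - \frac{1}{3 \left(-8 + 171\right)} = - \frac{1}{3 \cdot 163} = \left(- \frac{1}{3}\right) \frac{1}{163} = - \frac{1}{489} \approx -0.002045$)
$l - c = -402 - - \frac{1}{489} = -402 + \frac{1}{489} = - \frac{196577}{489}$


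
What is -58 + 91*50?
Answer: 4492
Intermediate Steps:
-58 + 91*50 = -58 + 4550 = 4492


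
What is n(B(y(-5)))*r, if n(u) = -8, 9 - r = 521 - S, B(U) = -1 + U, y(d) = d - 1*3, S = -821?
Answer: 10664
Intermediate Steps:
y(d) = -3 + d (y(d) = d - 3 = -3 + d)
r = -1333 (r = 9 - (521 - 1*(-821)) = 9 - (521 + 821) = 9 - 1*1342 = 9 - 1342 = -1333)
n(B(y(-5)))*r = -8*(-1333) = 10664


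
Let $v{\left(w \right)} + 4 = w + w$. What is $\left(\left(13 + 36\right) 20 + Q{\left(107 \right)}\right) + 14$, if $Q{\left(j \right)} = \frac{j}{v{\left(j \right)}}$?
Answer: $\frac{208847}{210} \approx 994.51$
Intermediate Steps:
$v{\left(w \right)} = -4 + 2 w$ ($v{\left(w \right)} = -4 + \left(w + w\right) = -4 + 2 w$)
$Q{\left(j \right)} = \frac{j}{-4 + 2 j}$
$\left(\left(13 + 36\right) 20 + Q{\left(107 \right)}\right) + 14 = \left(\left(13 + 36\right) 20 + \frac{1}{2} \cdot 107 \frac{1}{-2 + 107}\right) + 14 = \left(49 \cdot 20 + \frac{1}{2} \cdot 107 \cdot \frac{1}{105}\right) + 14 = \left(980 + \frac{1}{2} \cdot 107 \cdot \frac{1}{105}\right) + 14 = \left(980 + \frac{107}{210}\right) + 14 = \frac{205907}{210} + 14 = \frac{208847}{210}$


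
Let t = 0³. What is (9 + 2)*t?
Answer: 0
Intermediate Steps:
t = 0
(9 + 2)*t = (9 + 2)*0 = 11*0 = 0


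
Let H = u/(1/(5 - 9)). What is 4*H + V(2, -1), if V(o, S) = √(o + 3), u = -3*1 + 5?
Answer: -32 + √5 ≈ -29.764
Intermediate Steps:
u = 2 (u = -3 + 5 = 2)
V(o, S) = √(3 + o)
H = -8 (H = 2/(1/(5 - 9)) = 2/(1/(-4)) = 2/(-¼) = 2*(-4) = -8)
4*H + V(2, -1) = 4*(-8) + √(3 + 2) = -32 + √5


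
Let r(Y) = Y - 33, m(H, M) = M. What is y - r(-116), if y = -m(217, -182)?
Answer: 331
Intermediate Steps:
r(Y) = -33 + Y
y = 182 (y = -1*(-182) = 182)
y - r(-116) = 182 - (-33 - 116) = 182 - 1*(-149) = 182 + 149 = 331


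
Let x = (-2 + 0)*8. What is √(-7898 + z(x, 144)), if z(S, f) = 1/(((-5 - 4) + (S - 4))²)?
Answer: I*√6642217/29 ≈ 88.871*I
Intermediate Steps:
x = -16 (x = -2*8 = -16)
z(S, f) = (-13 + S)⁻² (z(S, f) = 1/((-9 + (-4 + S))²) = 1/((-13 + S)²) = (-13 + S)⁻²)
√(-7898 + z(x, 144)) = √(-7898 + (-13 - 16)⁻²) = √(-7898 + (-29)⁻²) = √(-7898 + 1/841) = √(-6642217/841) = I*√6642217/29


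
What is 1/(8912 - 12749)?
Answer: -1/3837 ≈ -0.00026062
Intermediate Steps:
1/(8912 - 12749) = 1/(-3837) = -1/3837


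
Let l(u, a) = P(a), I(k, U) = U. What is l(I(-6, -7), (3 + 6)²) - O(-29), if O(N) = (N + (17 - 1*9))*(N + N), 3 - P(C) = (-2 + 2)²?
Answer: -1215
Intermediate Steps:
P(C) = 3 (P(C) = 3 - (-2 + 2)² = 3 - 1*0² = 3 - 1*0 = 3 + 0 = 3)
l(u, a) = 3
O(N) = 2*N*(8 + N) (O(N) = (N + (17 - 9))*(2*N) = (N + 8)*(2*N) = (8 + N)*(2*N) = 2*N*(8 + N))
l(I(-6, -7), (3 + 6)²) - O(-29) = 3 - 2*(-29)*(8 - 29) = 3 - 2*(-29)*(-21) = 3 - 1*1218 = 3 - 1218 = -1215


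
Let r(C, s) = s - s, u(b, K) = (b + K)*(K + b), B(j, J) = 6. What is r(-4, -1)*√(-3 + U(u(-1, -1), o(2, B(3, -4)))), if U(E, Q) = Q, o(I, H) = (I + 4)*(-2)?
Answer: 0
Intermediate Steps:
o(I, H) = -8 - 2*I (o(I, H) = (4 + I)*(-2) = -8 - 2*I)
u(b, K) = (K + b)² (u(b, K) = (K + b)*(K + b) = (K + b)²)
r(C, s) = 0
r(-4, -1)*√(-3 + U(u(-1, -1), o(2, B(3, -4)))) = 0*√(-3 + (-8 - 2*2)) = 0*√(-3 + (-8 - 4)) = 0*√(-3 - 12) = 0*√(-15) = 0*(I*√15) = 0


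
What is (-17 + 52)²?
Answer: 1225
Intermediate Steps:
(-17 + 52)² = 35² = 1225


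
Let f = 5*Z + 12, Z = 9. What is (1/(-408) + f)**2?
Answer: 540795025/166464 ≈ 3248.7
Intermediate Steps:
f = 57 (f = 5*9 + 12 = 45 + 12 = 57)
(1/(-408) + f)**2 = (1/(-408) + 57)**2 = (-1/408 + 57)**2 = (23255/408)**2 = 540795025/166464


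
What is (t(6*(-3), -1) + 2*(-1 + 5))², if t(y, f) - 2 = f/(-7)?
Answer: 5041/49 ≈ 102.88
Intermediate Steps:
t(y, f) = 2 - f/7 (t(y, f) = 2 + f/(-7) = 2 + f*(-⅐) = 2 - f/7)
(t(6*(-3), -1) + 2*(-1 + 5))² = ((2 - ⅐*(-1)) + 2*(-1 + 5))² = ((2 + ⅐) + 2*4)² = (15/7 + 8)² = (71/7)² = 5041/49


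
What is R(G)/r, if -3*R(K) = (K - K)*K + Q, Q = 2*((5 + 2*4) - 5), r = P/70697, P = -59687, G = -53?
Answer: 1131152/179061 ≈ 6.3171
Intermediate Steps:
r = -59687/70697 ≈ -0.84426
Q = 16 (Q = 2*((5 + 8) - 5) = 2*(13 - 5) = 2*8 = 16)
R(K) = -16/3 (R(K) = -((K - K)*K + 16)/3 = -(0*K + 16)/3 = -(0 + 16)/3 = -1/3*16 = -16/3)
R(G)/r = -16/(3*(-59687/70697)) = -16/3*(-70697/59687) = 1131152/179061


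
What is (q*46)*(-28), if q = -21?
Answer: 27048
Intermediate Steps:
(q*46)*(-28) = -21*46*(-28) = -966*(-28) = 27048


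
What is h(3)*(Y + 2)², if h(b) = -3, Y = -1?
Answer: -3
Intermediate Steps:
h(3)*(Y + 2)² = -3*(-1 + 2)² = -3*1² = -3*1 = -3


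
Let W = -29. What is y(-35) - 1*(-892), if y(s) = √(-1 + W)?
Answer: 892 + I*√30 ≈ 892.0 + 5.4772*I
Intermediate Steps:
y(s) = I*√30 (y(s) = √(-1 - 29) = √(-30) = I*√30)
y(-35) - 1*(-892) = I*√30 - 1*(-892) = I*√30 + 892 = 892 + I*√30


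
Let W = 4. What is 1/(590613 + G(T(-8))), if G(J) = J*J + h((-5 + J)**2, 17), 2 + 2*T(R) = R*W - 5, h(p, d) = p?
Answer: 2/1183187 ≈ 1.6904e-6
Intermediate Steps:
T(R) = -7/2 + 2*R (T(R) = -1 + (R*4 - 5)/2 = -1 + (4*R - 5)/2 = -1 + (-5 + 4*R)/2 = -1 + (-5/2 + 2*R) = -7/2 + 2*R)
G(J) = J**2 + (-5 + J)**2 (G(J) = J*J + (-5 + J)**2 = J**2 + (-5 + J)**2)
1/(590613 + G(T(-8))) = 1/(590613 + ((-7/2 + 2*(-8))**2 + (-5 + (-7/2 + 2*(-8)))**2)) = 1/(590613 + ((-7/2 - 16)**2 + (-5 + (-7/2 - 16))**2)) = 1/(590613 + ((-39/2)**2 + (-5 - 39/2)**2)) = 1/(590613 + (1521/4 + (-49/2)**2)) = 1/(590613 + (1521/4 + 2401/4)) = 1/(590613 + 1961/2) = 1/(1183187/2) = 2/1183187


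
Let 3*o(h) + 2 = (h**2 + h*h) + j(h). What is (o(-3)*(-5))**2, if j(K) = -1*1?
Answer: 625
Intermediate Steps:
j(K) = -1
o(h) = -1 + 2*h**2/3 (o(h) = -2/3 + ((h**2 + h*h) - 1)/3 = -2/3 + ((h**2 + h**2) - 1)/3 = -2/3 + (2*h**2 - 1)/3 = -2/3 + (-1 + 2*h**2)/3 = -2/3 + (-1/3 + 2*h**2/3) = -1 + 2*h**2/3)
(o(-3)*(-5))**2 = ((-1 + (2/3)*(-3)**2)*(-5))**2 = ((-1 + (2/3)*9)*(-5))**2 = ((-1 + 6)*(-5))**2 = (5*(-5))**2 = (-25)**2 = 625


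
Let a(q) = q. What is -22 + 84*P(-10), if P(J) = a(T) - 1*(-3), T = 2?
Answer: 398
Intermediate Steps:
P(J) = 5 (P(J) = 2 - 1*(-3) = 2 + 3 = 5)
-22 + 84*P(-10) = -22 + 84*5 = -22 + 420 = 398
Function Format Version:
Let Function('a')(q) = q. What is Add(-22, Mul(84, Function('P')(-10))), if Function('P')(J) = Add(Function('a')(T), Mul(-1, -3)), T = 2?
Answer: 398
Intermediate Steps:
Function('P')(J) = 5 (Function('P')(J) = Add(2, Mul(-1, -3)) = Add(2, 3) = 5)
Add(-22, Mul(84, Function('P')(-10))) = Add(-22, Mul(84, 5)) = Add(-22, 420) = 398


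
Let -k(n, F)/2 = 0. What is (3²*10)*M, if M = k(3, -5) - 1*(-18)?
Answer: 1620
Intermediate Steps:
k(n, F) = 0 (k(n, F) = -2*0 = 0)
M = 18 (M = 0 - 1*(-18) = 0 + 18 = 18)
(3²*10)*M = (3²*10)*18 = (9*10)*18 = 90*18 = 1620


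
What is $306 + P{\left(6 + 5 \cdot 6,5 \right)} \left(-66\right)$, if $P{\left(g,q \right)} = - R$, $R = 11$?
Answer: $1032$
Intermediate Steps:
$P{\left(g,q \right)} = -11$ ($P{\left(g,q \right)} = \left(-1\right) 11 = -11$)
$306 + P{\left(6 + 5 \cdot 6,5 \right)} \left(-66\right) = 306 - -726 = 306 + 726 = 1032$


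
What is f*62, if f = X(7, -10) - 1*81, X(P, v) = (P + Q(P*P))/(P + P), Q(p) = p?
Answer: -4774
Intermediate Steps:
X(P, v) = (P + P**2)/(2*P) (X(P, v) = (P + P*P)/(P + P) = (P + P**2)/((2*P)) = (P + P**2)*(1/(2*P)) = (P + P**2)/(2*P))
f = -77 (f = (1/2 + (1/2)*7) - 1*81 = (1/2 + 7/2) - 81 = 4 - 81 = -77)
f*62 = -77*62 = -4774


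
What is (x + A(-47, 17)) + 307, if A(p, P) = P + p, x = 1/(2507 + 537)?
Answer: 843189/3044 ≈ 277.00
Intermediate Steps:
x = 1/3044 ≈ 0.00032852
(x + A(-47, 17)) + 307 = (1/3044 + (17 - 47)) + 307 = (1/3044 - 30) + 307 = -91319/3044 + 307 = 843189/3044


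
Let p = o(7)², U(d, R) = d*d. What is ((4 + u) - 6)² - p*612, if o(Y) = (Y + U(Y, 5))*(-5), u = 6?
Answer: -47980784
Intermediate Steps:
U(d, R) = d²
o(Y) = -5*Y - 5*Y² (o(Y) = (Y + Y²)*(-5) = -5*Y - 5*Y²)
p = 78400 (p = (5*7*(-1 - 1*7))² = (5*7*(-1 - 7))² = (5*7*(-8))² = (-280)² = 78400)
((4 + u) - 6)² - p*612 = ((4 + 6) - 6)² - 1*78400*612 = (10 - 6)² - 78400*612 = 4² - 47980800 = 16 - 47980800 = -47980784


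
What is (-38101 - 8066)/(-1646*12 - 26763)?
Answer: 15389/15505 ≈ 0.99252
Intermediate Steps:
(-38101 - 8066)/(-1646*12 - 26763) = -46167/(-19752 - 26763) = -46167/(-46515) = -46167*(-1/46515) = 15389/15505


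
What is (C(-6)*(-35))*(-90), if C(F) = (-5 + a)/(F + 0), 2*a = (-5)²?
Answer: -7875/2 ≈ -3937.5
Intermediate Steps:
a = 25/2 (a = (½)*(-5)² = (½)*25 = 25/2 ≈ 12.500)
C(F) = 15/(2*F) (C(F) = (-5 + 25/2)/(F + 0) = 15/(2*F))
(C(-6)*(-35))*(-90) = (((15/2)/(-6))*(-35))*(-90) = (((15/2)*(-⅙))*(-35))*(-90) = -5/4*(-35)*(-90) = (175/4)*(-90) = -7875/2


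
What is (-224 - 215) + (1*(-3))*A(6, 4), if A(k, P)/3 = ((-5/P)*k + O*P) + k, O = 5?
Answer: -1211/2 ≈ -605.50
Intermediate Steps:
A(k, P) = 3*k + 15*P - 15*k/P (A(k, P) = 3*(((-5/P)*k + 5*P) + k) = 3*((-5*k/P + 5*P) + k) = 3*((5*P - 5*k/P) + k) = 3*(k + 5*P - 5*k/P) = 3*k + 15*P - 15*k/P)
(-224 - 215) + (1*(-3))*A(6, 4) = (-224 - 215) + (1*(-3))*(3*6 + 15*4 - 15*6/4) = -439 - 3*(18 + 60 - 15*6*1/4) = -439 - 3*(18 + 60 - 45/2) = -439 - 3*111/2 = -439 - 333/2 = -1211/2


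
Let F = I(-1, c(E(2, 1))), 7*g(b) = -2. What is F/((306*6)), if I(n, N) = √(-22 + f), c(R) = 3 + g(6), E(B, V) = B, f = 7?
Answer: I*√15/1836 ≈ 0.0021095*I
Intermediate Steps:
g(b) = -2/7 (g(b) = (⅐)*(-2) = -2/7)
c(R) = 19/7 (c(R) = 3 - 2/7 = 19/7)
I(n, N) = I*√15 (I(n, N) = √(-22 + 7) = √(-15) = I*√15)
F = I*√15 ≈ 3.873*I
F/((306*6)) = (I*√15)/((306*6)) = (I*√15)/1836 = (I*√15)*(1/1836) = I*√15/1836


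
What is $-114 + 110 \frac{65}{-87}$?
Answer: $- \frac{17068}{87} \approx -196.18$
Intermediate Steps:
$-114 + 110 \frac{65}{-87} = -114 + 110 \cdot 65 \left(- \frac{1}{87}\right) = -114 + 110 \left(- \frac{65}{87}\right) = -114 - \frac{7150}{87} = - \frac{17068}{87}$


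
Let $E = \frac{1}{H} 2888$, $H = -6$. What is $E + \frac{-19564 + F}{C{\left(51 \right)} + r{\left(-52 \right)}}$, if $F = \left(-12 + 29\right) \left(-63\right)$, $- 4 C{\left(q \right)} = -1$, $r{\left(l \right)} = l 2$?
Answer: $- \frac{70328}{249} \approx -282.44$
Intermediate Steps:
$r{\left(l \right)} = 2 l$
$E = - \frac{1444}{3}$ ($E = \frac{1}{-6} \cdot 2888 = \left(- \frac{1}{6}\right) 2888 = - \frac{1444}{3} \approx -481.33$)
$C{\left(q \right)} = \frac{1}{4}$ ($C{\left(q \right)} = \left(- \frac{1}{4}\right) \left(-1\right) = \frac{1}{4}$)
$F = -1071$ ($F = 17 \left(-63\right) = -1071$)
$E + \frac{-19564 + F}{C{\left(51 \right)} + r{\left(-52 \right)}} = - \frac{1444}{3} + \frac{-19564 - 1071}{\frac{1}{4} + 2 \left(-52\right)} = - \frac{1444}{3} - \frac{20635}{\frac{1}{4} - 104} = - \frac{1444}{3} - \frac{20635}{- \frac{415}{4}} = - \frac{1444}{3} - - \frac{16508}{83} = - \frac{1444}{3} + \frac{16508}{83} = - \frac{70328}{249}$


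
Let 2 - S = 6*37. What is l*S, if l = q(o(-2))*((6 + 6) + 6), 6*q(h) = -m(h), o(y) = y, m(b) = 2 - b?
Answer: 2640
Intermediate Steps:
q(h) = -⅓ + h/6 (q(h) = (-(2 - h))/6 = (-2 + h)/6 = -⅓ + h/6)
S = -220 (S = 2 - 6*37 = 2 - 1*222 = 2 - 222 = -220)
l = -12 (l = (-⅓ + (⅙)*(-2))*((6 + 6) + 6) = (-⅓ - ⅓)*(12 + 6) = -⅔*18 = -12)
l*S = -12*(-220) = 2640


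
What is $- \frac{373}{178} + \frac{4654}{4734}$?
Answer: $- \frac{468685}{421326} \approx -1.1124$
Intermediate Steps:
$- \frac{373}{178} + \frac{4654}{4734} = \left(-373\right) \frac{1}{178} + 4654 \cdot \frac{1}{4734} = - \frac{373}{178} + \frac{2327}{2367} = - \frac{468685}{421326}$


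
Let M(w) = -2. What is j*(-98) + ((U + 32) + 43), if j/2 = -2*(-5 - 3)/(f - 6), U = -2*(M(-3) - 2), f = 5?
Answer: 3219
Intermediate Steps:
U = 8 (U = -2*(-2 - 2) = -2*(-4) = 8)
j = -32 (j = 2*(-2*(-5 - 3)/(5 - 6)) = 2*(-(-16)/(-1)) = 2*(-(-16)*(-1)) = 2*(-2*8) = 2*(-16) = -32)
j*(-98) + ((U + 32) + 43) = -32*(-98) + ((8 + 32) + 43) = 3136 + (40 + 43) = 3136 + 83 = 3219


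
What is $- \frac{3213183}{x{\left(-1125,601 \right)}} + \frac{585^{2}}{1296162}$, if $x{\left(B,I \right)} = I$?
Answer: $- \frac{51414815141}{9617202} \approx -5346.1$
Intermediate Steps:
$- \frac{3213183}{x{\left(-1125,601 \right)}} + \frac{585^{2}}{1296162} = - \frac{3213183}{601} + \frac{585^{2}}{1296162} = \left(-3213183\right) \frac{1}{601} + 342225 \cdot \frac{1}{1296162} = - \frac{3213183}{601} + \frac{4225}{16002} = - \frac{51414815141}{9617202}$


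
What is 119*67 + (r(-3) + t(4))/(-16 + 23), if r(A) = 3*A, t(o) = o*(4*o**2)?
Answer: 56058/7 ≈ 8008.3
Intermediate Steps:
t(o) = 4*o**3
119*67 + (r(-3) + t(4))/(-16 + 23) = 119*67 + (3*(-3) + 4*4**3)/(-16 + 23) = 7973 + (-9 + 4*64)/7 = 7973 + (-9 + 256)*(1/7) = 7973 + 247*(1/7) = 7973 + 247/7 = 56058/7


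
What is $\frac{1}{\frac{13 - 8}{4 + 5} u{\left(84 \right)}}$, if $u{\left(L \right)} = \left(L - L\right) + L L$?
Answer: $\frac{1}{3920} \approx 0.0002551$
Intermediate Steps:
$u{\left(L \right)} = L^{2}$ ($u{\left(L \right)} = 0 + L^{2} = L^{2}$)
$\frac{1}{\frac{13 - 8}{4 + 5} u{\left(84 \right)}} = \frac{1}{\frac{13 - 8}{4 + 5} \cdot 84^{2}} = \frac{1}{\frac{5}{9} \cdot 7056} = \frac{1}{3920}$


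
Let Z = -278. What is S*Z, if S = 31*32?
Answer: -275776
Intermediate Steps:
S = 992
S*Z = 992*(-278) = -275776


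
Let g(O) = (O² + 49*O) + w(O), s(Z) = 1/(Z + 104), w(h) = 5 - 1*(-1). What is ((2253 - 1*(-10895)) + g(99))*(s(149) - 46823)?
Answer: -329395937708/253 ≈ -1.3020e+9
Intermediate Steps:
w(h) = 6 (w(h) = 5 + 1 = 6)
s(Z) = 1/(104 + Z)
g(O) = 6 + O² + 49*O (g(O) = (O² + 49*O) + 6 = 6 + O² + 49*O)
((2253 - 1*(-10895)) + g(99))*(s(149) - 46823) = ((2253 - 1*(-10895)) + (6 + 99² + 49*99))*(1/(104 + 149) - 46823) = ((2253 + 10895) + (6 + 9801 + 4851))*(1/253 - 46823) = (13148 + 14658)*(1/253 - 46823) = 27806*(-11846218/253) = -329395937708/253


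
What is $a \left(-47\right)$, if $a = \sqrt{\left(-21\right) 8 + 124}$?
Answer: $- 94 i \sqrt{11} \approx - 311.76 i$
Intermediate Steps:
$a = 2 i \sqrt{11}$ ($a = \sqrt{-168 + 124} = \sqrt{-44} = 2 i \sqrt{11} \approx 6.6332 i$)
$a \left(-47\right) = 2 i \sqrt{11} \left(-47\right) = - 94 i \sqrt{11}$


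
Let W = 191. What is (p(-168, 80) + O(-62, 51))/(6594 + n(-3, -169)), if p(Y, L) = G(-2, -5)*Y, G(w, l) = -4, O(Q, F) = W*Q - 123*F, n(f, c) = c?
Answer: -17443/6425 ≈ -2.7149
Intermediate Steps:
O(Q, F) = -123*F + 191*Q (O(Q, F) = 191*Q - 123*F = -123*F + 191*Q)
p(Y, L) = -4*Y
(p(-168, 80) + O(-62, 51))/(6594 + n(-3, -169)) = (-4*(-168) + (-123*51 + 191*(-62)))/(6594 - 169) = (672 + (-6273 - 11842))/6425 = (672 - 18115)*(1/6425) = -17443*1/6425 = -17443/6425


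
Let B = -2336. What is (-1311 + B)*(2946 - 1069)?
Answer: -6845419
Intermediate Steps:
(-1311 + B)*(2946 - 1069) = (-1311 - 2336)*(2946 - 1069) = -3647*1877 = -6845419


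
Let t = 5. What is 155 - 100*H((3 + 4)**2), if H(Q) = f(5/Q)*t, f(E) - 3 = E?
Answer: -68405/49 ≈ -1396.0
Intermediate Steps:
f(E) = 3 + E
H(Q) = 15 + 25/Q (H(Q) = (3 + 5/Q)*5 = 15 + 25/Q)
155 - 100*H((3 + 4)**2) = 155 - 100*(15 + 25/((3 + 4)**2)) = 155 - 100*(15 + 25/(7**2)) = 155 - 100*(15 + 25/49) = 155 - 100*760/49 = 155 - 76000/49 = -68405/49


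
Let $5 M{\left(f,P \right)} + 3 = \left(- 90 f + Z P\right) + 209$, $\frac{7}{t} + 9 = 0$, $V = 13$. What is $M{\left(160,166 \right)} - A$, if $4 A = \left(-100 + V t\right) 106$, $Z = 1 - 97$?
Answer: $- \frac{55945}{18} \approx -3108.1$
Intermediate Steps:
$t = - \frac{7}{9}$ ($t = \frac{7}{-9 + 0} = \frac{7}{-9} = 7 \left(- \frac{1}{9}\right) = - \frac{7}{9} \approx -0.77778$)
$Z = -96$ ($Z = 1 - 97 = -96$)
$M{\left(f,P \right)} = \frac{206}{5} - 18 f - \frac{96 P}{5}$ ($M{\left(f,P \right)} = - \frac{3}{5} + \frac{\left(- 90 f - 96 P\right) + 209}{5} = - \frac{3}{5} + \frac{\left(- 96 P - 90 f\right) + 209}{5} = - \frac{3}{5} + \frac{209 - 96 P - 90 f}{5} = - \frac{3}{5} - \left(- \frac{209}{5} + 18 f + \frac{96 P}{5}\right) = \frac{206}{5} - 18 f - \frac{96 P}{5}$)
$A = - \frac{52523}{18}$ ($A = \frac{\left(-100 + 13 \left(- \frac{7}{9}\right)\right) 106}{4} = \frac{\left(-100 - \frac{91}{9}\right) 106}{4} = \frac{\left(- \frac{991}{9}\right) 106}{4} = \frac{1}{4} \left(- \frac{105046}{9}\right) = - \frac{52523}{18} \approx -2917.9$)
$M{\left(160,166 \right)} - A = \left(\frac{206}{5} - 2880 - \frac{15936}{5}\right) - - \frac{52523}{18} = \left(\frac{206}{5} - 2880 - \frac{15936}{5}\right) + \frac{52523}{18} = -6026 + \frac{52523}{18} = - \frac{55945}{18}$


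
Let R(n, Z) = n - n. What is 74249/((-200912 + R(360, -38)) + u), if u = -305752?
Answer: -74249/506664 ≈ -0.14654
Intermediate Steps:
R(n, Z) = 0
74249/((-200912 + R(360, -38)) + u) = 74249/((-200912 + 0) - 305752) = 74249/(-200912 - 305752) = 74249/(-506664) = 74249*(-1/506664) = -74249/506664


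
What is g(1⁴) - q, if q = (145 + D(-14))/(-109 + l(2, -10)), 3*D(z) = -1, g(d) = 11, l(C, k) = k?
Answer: 623/51 ≈ 12.216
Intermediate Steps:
D(z) = -⅓ (D(z) = (⅓)*(-1) = -⅓)
q = -62/51 (q = (145 - ⅓)/(-109 - 10) = (434/3)/(-119) = (434/3)*(-1/119) = -62/51 ≈ -1.2157)
g(1⁴) - q = 11 - 1*(-62/51) = 11 + 62/51 = 623/51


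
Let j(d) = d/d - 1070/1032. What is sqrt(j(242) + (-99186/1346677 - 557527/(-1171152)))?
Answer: sqrt(11676306067971915160959639)/5651502405156 ≈ 0.60463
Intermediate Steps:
j(d) = -19/516 (j(d) = 1 - 1070*1/1032 = 1 - 535/516 = -19/516)
sqrt(j(242) + (-99186/1346677 - 557527/(-1171152))) = sqrt(-19/516 + (-99186/1346677 - 557527/(-1171152))) = sqrt(-19/516 + (-99186*1/1346677 - 557527*(-1/1171152))) = sqrt(-19/516 + (-99186/1346677 + 557527/1171152)) = sqrt(-19/516 + 634646905507/1577163461904) = sqrt(24792641455453/67818028861872) = sqrt(11676306067971915160959639)/5651502405156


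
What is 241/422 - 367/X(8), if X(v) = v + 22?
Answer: -36911/3165 ≈ -11.662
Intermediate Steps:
X(v) = 22 + v
241/422 - 367/X(8) = 241/422 - 367/(22 + 8) = 241*(1/422) - 367/30 = 241/422 - 367*1/30 = 241/422 - 367/30 = -36911/3165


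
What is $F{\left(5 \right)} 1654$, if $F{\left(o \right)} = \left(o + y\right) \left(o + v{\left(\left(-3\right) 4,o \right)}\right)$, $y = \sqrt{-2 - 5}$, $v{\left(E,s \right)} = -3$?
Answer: $16540 + 3308 i \sqrt{7} \approx 16540.0 + 8752.1 i$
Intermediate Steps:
$y = i \sqrt{7}$ ($y = \sqrt{-7} = i \sqrt{7} \approx 2.6458 i$)
$F{\left(o \right)} = \left(-3 + o\right) \left(o + i \sqrt{7}\right)$ ($F{\left(o \right)} = \left(o + i \sqrt{7}\right) \left(o - 3\right) = \left(o + i \sqrt{7}\right) \left(-3 + o\right) = \left(-3 + o\right) \left(o + i \sqrt{7}\right)$)
$F{\left(5 \right)} 1654 = \left(5^{2} - 15 - 3 i \sqrt{7} + i 5 \sqrt{7}\right) 1654 = \left(25 - 15 - 3 i \sqrt{7} + 5 i \sqrt{7}\right) 1654 = \left(10 + 2 i \sqrt{7}\right) 1654 = 16540 + 3308 i \sqrt{7}$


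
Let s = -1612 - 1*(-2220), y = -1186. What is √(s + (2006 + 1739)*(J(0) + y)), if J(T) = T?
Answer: I*√4440962 ≈ 2107.4*I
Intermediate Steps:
s = 608 (s = -1612 + 2220 = 608)
√(s + (2006 + 1739)*(J(0) + y)) = √(608 + (2006 + 1739)*(0 - 1186)) = √(608 + 3745*(-1186)) = √(608 - 4441570) = √(-4440962) = I*√4440962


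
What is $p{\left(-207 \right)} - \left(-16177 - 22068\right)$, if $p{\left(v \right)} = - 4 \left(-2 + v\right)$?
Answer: $39081$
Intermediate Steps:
$p{\left(v \right)} = 8 - 4 v$
$p{\left(-207 \right)} - \left(-16177 - 22068\right) = \left(8 - -828\right) - \left(-16177 - 22068\right) = \left(8 + 828\right) - -38245 = 836 + 38245 = 39081$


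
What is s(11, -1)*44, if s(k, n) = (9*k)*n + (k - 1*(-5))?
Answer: -3652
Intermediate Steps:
s(k, n) = 5 + k + 9*k*n (s(k, n) = 9*k*n + (k + 5) = 9*k*n + (5 + k) = 5 + k + 9*k*n)
s(11, -1)*44 = (5 + 11 + 9*11*(-1))*44 = (5 + 11 - 99)*44 = -83*44 = -3652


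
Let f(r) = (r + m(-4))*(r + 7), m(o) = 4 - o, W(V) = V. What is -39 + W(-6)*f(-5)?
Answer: -75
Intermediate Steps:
f(r) = (7 + r)*(8 + r) (f(r) = (r + (4 - 1*(-4)))*(r + 7) = (r + (4 + 4))*(7 + r) = (r + 8)*(7 + r) = (8 + r)*(7 + r) = (7 + r)*(8 + r))
-39 + W(-6)*f(-5) = -39 - 6*(56 + (-5)**2 + 15*(-5)) = -39 - 6*(56 + 25 - 75) = -39 - 6*6 = -39 - 36 = -75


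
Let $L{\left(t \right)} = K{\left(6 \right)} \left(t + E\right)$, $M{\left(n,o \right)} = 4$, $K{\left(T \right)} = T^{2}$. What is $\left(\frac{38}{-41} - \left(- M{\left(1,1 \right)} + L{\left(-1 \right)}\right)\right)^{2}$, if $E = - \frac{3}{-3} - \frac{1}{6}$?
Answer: $\frac{138384}{1681} \approx 82.322$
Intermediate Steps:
$E = \frac{5}{6}$ ($E = \left(-3\right) \left(- \frac{1}{3}\right) - \frac{1}{6} = 1 - \frac{1}{6} = \frac{5}{6} \approx 0.83333$)
$L{\left(t \right)} = 30 + 36 t$ ($L{\left(t \right)} = 6^{2} \left(t + \frac{5}{6}\right) = 36 \left(\frac{5}{6} + t\right) = 30 + 36 t$)
$\left(\frac{38}{-41} - \left(- M{\left(1,1 \right)} + L{\left(-1 \right)}\right)\right)^{2} = \left(\frac{38}{-41} + \left(4 - \left(30 + 36 \left(-1\right)\right)\right)\right)^{2} = \left(38 \left(- \frac{1}{41}\right) + \left(4 - \left(30 - 36\right)\right)\right)^{2} = \left(- \frac{38}{41} + \left(4 - -6\right)\right)^{2} = \left(- \frac{38}{41} + \left(4 + 6\right)\right)^{2} = \left(- \frac{38}{41} + 10\right)^{2} = \left(\frac{372}{41}\right)^{2} = \frac{138384}{1681}$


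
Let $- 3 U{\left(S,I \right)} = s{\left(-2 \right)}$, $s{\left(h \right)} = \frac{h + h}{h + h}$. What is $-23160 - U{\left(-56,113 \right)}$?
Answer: $- \frac{69479}{3} \approx -23160.0$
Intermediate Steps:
$s{\left(h \right)} = 1$ ($s{\left(h \right)} = \frac{2 h}{2 h} = 2 h \frac{1}{2 h} = 1$)
$U{\left(S,I \right)} = - \frac{1}{3}$ ($U{\left(S,I \right)} = \left(- \frac{1}{3}\right) 1 = - \frac{1}{3}$)
$-23160 - U{\left(-56,113 \right)} = -23160 - - \frac{1}{3} = -23160 + \frac{1}{3} = - \frac{69479}{3}$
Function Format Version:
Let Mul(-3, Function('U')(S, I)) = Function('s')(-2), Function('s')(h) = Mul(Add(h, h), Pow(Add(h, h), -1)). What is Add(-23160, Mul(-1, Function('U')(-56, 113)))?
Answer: Rational(-69479, 3) ≈ -23160.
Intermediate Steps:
Function('s')(h) = 1 (Function('s')(h) = Mul(Mul(2, h), Pow(Mul(2, h), -1)) = Mul(Mul(2, h), Mul(Rational(1, 2), Pow(h, -1))) = 1)
Function('U')(S, I) = Rational(-1, 3) (Function('U')(S, I) = Mul(Rational(-1, 3), 1) = Rational(-1, 3))
Add(-23160, Mul(-1, Function('U')(-56, 113))) = Add(-23160, Mul(-1, Rational(-1, 3))) = Add(-23160, Rational(1, 3)) = Rational(-69479, 3)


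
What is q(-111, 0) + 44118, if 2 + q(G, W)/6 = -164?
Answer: 43122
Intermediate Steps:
q(G, W) = -996 (q(G, W) = -12 + 6*(-164) = -12 - 984 = -996)
q(-111, 0) + 44118 = -996 + 44118 = 43122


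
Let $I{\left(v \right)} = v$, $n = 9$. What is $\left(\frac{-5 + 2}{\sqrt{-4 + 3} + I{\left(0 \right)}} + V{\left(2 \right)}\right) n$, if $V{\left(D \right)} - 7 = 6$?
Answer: $117 + 27 i \approx 117.0 + 27.0 i$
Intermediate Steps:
$V{\left(D \right)} = 13$ ($V{\left(D \right)} = 7 + 6 = 13$)
$\left(\frac{-5 + 2}{\sqrt{-4 + 3} + I{\left(0 \right)}} + V{\left(2 \right)}\right) n = \left(\frac{-5 + 2}{\sqrt{-4 + 3} + 0} + 13\right) 9 = \left(- \frac{3}{\sqrt{-1} + 0} + 13\right) 9 = \left(- \frac{3}{i + 0} + 13\right) 9 = \left(- \frac{3}{i} + 13\right) 9 = \left(- 3 \left(- i\right) + 13\right) 9 = \left(3 i + 13\right) 9 = \left(13 + 3 i\right) 9 = 117 + 27 i$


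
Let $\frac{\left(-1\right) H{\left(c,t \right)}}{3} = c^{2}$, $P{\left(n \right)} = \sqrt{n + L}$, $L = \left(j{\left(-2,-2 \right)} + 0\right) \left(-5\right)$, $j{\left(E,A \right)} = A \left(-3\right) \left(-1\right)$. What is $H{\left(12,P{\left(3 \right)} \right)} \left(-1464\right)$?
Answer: $632448$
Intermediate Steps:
$j{\left(E,A \right)} = 3 A$ ($j{\left(E,A \right)} = - 3 A \left(-1\right) = 3 A$)
$L = 30$ ($L = \left(3 \left(-2\right) + 0\right) \left(-5\right) = \left(-6 + 0\right) \left(-5\right) = \left(-6\right) \left(-5\right) = 30$)
$P{\left(n \right)} = \sqrt{30 + n}$ ($P{\left(n \right)} = \sqrt{n + 30} = \sqrt{30 + n}$)
$H{\left(c,t \right)} = - 3 c^{2}$
$H{\left(12,P{\left(3 \right)} \right)} \left(-1464\right) = - 3 \cdot 12^{2} \left(-1464\right) = \left(-3\right) 144 \left(-1464\right) = \left(-432\right) \left(-1464\right) = 632448$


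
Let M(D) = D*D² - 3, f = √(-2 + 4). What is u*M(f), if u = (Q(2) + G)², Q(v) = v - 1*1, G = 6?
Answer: -147 + 98*√2 ≈ -8.4071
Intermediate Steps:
Q(v) = -1 + v (Q(v) = v - 1 = -1 + v)
f = √2 ≈ 1.4142
u = 49 (u = ((-1 + 2) + 6)² = (1 + 6)² = 7² = 49)
M(D) = -3 + D³ (M(D) = D³ - 3 = -3 + D³)
u*M(f) = 49*(-3 + (√2)³) = 49*(-3 + 2*√2) = -147 + 98*√2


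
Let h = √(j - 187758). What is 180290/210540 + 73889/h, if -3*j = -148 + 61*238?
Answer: 149/174 - 1997*I*√48137/2602 ≈ 0.85632 - 168.39*I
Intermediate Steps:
j = -4790 (j = -(-148 + 61*238)/3 = -(-148 + 14518)/3 = -⅓*14370 = -4790)
h = 2*I*√48137 (h = √(-4790 - 187758) = √(-192548) = 2*I*√48137 ≈ 438.8*I)
180290/210540 + 73889/h = 180290/210540 + 73889/((2*I*√48137)) = 180290*(1/210540) + 73889*(-I*√48137/96274) = 149/174 - 1997*I*√48137/2602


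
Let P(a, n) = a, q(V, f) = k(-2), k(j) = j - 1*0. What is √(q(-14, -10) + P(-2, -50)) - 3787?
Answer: -3787 + 2*I ≈ -3787.0 + 2.0*I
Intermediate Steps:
k(j) = j (k(j) = j + 0 = j)
q(V, f) = -2
√(q(-14, -10) + P(-2, -50)) - 3787 = √(-2 - 2) - 3787 = √(-4) - 3787 = 2*I - 3787 = -3787 + 2*I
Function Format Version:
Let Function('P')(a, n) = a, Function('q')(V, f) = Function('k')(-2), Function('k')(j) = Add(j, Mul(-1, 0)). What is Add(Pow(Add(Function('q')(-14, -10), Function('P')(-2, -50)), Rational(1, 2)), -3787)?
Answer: Add(-3787, Mul(2, I)) ≈ Add(-3787.0, Mul(2.0000, I))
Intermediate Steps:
Function('k')(j) = j (Function('k')(j) = Add(j, 0) = j)
Function('q')(V, f) = -2
Add(Pow(Add(Function('q')(-14, -10), Function('P')(-2, -50)), Rational(1, 2)), -3787) = Add(Pow(Add(-2, -2), Rational(1, 2)), -3787) = Add(Pow(-4, Rational(1, 2)), -3787) = Add(Mul(2, I), -3787) = Add(-3787, Mul(2, I))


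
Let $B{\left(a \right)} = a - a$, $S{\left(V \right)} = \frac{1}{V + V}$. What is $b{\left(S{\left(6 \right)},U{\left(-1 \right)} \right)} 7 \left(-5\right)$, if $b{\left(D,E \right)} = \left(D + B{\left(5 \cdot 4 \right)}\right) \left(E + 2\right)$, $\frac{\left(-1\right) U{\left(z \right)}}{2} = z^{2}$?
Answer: $0$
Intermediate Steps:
$S{\left(V \right)} = \frac{1}{2 V}$
$U{\left(z \right)} = - 2 z^{2}$
$B{\left(a \right)} = 0$
$b{\left(D,E \right)} = D \left(2 + E\right)$ ($b{\left(D,E \right)} = \left(D + 0\right) \left(E + 2\right) = D \left(2 + E\right)$)
$b{\left(S{\left(6 \right)},U{\left(-1 \right)} \right)} 7 \left(-5\right) = \frac{1}{2 \cdot 6} \left(2 - 2 \left(-1\right)^{2}\right) 7 \left(-5\right) = \frac{1}{2} \cdot \frac{1}{6} \left(2 - 2\right) 7 \left(-5\right) = \frac{2 - 2}{12} \cdot 7 \left(-5\right) = \frac{1}{12} \cdot 0 \cdot 7 \left(-5\right) = 0 \cdot 7 \left(-5\right) = 0 \left(-5\right) = 0$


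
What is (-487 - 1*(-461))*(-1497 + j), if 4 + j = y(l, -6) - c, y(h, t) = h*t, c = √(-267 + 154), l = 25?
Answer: 42926 + 26*I*√113 ≈ 42926.0 + 276.38*I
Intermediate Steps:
c = I*√113 (c = √(-113) = I*√113 ≈ 10.63*I)
j = -154 - I*√113 (j = -4 + (25*(-6) - I*√113) = -4 + (-150 - I*√113) = -154 - I*√113 ≈ -154.0 - 10.63*I)
(-487 - 1*(-461))*(-1497 + j) = (-487 - 1*(-461))*(-1497 + (-154 - I*√113)) = (-487 + 461)*(-1651 - I*√113) = -26*(-1651 - I*√113) = 42926 + 26*I*√113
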